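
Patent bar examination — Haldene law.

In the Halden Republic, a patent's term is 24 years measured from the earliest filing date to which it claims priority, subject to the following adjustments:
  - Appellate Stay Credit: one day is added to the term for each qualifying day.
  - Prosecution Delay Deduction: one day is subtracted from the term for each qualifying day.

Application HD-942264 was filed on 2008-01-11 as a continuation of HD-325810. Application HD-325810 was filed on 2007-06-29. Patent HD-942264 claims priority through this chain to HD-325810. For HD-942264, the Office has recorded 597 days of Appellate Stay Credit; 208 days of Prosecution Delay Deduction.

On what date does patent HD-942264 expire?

2032-07-22

Earliest priority filing: 29 June 2007.
Base term: 29 June 2007 + 24 years → 29 June 2031.
Appellate Stay Credit: +597 days → 15 February 2033.
Prosecution Delay Deduction: −208 days → 22 July 2032.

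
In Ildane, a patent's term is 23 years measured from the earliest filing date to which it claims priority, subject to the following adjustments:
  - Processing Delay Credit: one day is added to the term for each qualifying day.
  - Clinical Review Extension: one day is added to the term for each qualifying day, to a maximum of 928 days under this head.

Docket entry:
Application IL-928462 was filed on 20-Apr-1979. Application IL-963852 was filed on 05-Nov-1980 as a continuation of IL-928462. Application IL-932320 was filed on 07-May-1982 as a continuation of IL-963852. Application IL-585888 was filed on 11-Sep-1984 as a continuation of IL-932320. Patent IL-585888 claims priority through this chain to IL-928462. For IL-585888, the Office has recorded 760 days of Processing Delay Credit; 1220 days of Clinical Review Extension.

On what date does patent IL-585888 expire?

Earliest priority filing: 20 April 1979.
Base term: 20 April 1979 + 23 years → 20 April 2002.
Processing Delay Credit: +760 days → 19 May 2004.
Clinical Review Extension: 1220 days claimed exceeds the 928-day cap, so +928 days → 3 December 2006.

December 3, 2006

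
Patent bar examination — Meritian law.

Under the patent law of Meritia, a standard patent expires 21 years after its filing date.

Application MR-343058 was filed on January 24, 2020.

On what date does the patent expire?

2041-01-24

Filing date + 21 years → 24 January 2041.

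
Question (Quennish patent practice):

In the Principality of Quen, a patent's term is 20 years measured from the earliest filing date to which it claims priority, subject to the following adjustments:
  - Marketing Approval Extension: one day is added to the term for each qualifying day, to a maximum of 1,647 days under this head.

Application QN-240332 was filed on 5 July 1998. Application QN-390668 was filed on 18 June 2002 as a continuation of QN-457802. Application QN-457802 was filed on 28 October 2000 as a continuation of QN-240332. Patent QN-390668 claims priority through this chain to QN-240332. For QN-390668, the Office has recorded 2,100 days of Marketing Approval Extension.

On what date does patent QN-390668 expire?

Earliest priority filing: 5 July 1998.
Base term: 5 July 1998 + 20 years → 5 July 2018.
Marketing Approval Extension: 2100 days claimed exceeds the 1647-day cap, so +1647 days → 7 January 2023.

2023-01-07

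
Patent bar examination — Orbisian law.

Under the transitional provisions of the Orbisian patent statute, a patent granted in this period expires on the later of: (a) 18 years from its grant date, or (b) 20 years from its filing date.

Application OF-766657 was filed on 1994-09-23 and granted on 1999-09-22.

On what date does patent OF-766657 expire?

(a) grant + 18 years → 22 September 2017.
(b) filing + 20 years → 23 September 2014.
Later of the two: 22 September 2017.

September 22, 2017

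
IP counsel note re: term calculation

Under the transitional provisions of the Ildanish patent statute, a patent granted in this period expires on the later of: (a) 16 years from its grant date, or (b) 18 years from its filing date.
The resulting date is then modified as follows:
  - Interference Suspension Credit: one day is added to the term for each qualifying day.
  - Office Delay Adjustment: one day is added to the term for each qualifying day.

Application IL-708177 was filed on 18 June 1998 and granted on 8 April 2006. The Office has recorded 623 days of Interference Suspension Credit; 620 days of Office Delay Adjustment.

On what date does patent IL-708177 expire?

September 2, 2025

(a) grant + 16 years → 8 April 2022.
(b) filing + 18 years → 18 June 2016.
Later of the two: 8 April 2022.
Interference Suspension Credit: +623 days → 22 December 2023.
Office Delay Adjustment: +620 days → 2 September 2025.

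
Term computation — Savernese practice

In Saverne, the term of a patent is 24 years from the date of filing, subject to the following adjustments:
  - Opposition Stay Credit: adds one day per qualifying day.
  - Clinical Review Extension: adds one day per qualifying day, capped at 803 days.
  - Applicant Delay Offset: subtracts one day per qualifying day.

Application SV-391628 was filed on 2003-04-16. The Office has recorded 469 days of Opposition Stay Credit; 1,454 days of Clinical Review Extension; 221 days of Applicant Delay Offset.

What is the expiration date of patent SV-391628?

Base term: filing date + 24 years → 16 April 2027.
Opposition Stay Credit: +469 days → 28 July 2028.
Clinical Review Extension: 1454 days claimed exceeds the 803-day cap, so +803 days → 9 October 2030.
Applicant Delay Offset: −221 days → 2 March 2030.

March 2, 2030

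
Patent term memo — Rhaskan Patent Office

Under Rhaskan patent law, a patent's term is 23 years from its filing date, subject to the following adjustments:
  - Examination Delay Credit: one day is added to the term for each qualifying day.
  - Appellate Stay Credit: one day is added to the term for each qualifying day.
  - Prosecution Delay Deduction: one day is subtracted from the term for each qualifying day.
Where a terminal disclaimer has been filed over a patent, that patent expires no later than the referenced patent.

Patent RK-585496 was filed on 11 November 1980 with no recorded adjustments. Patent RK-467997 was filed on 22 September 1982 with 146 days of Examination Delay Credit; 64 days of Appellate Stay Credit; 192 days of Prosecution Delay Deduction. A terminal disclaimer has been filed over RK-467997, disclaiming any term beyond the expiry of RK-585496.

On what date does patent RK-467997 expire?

Natural term of RK-467997:
  Base: filing + 23 years → 22 September 2005.
  Examination Delay Credit: +146 days → 15 February 2006.
  Appellate Stay Credit: +64 days → 20 April 2006.
  Prosecution Delay Deduction: −192 days → 10 October 2005.
Expiry of referenced patent RK-585496:
  Base: filing + 23 years → 11 November 2003.
Terminal disclaimer: RK-467997 expires on the earlier of 10 October 2005 and 11 November 2003.

November 11, 2003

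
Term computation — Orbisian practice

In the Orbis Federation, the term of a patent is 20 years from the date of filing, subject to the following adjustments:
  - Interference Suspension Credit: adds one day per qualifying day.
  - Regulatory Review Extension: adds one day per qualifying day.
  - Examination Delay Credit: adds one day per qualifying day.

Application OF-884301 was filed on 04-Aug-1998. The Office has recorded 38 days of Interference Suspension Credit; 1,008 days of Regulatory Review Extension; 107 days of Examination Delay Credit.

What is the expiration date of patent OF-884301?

Base term: filing date + 20 years → 4 August 2018.
Interference Suspension Credit: +38 days → 11 September 2018.
Regulatory Review Extension: +1008 days → 15 June 2021.
Examination Delay Credit: +107 days → 30 September 2021.

September 30, 2021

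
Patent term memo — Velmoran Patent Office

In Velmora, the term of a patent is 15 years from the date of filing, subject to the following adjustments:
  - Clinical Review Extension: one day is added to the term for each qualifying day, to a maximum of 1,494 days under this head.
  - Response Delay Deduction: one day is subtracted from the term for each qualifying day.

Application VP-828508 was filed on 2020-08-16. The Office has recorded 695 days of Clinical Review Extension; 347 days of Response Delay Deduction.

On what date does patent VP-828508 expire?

Base term: filing date + 15 years → 16 August 2035.
Clinical Review Extension: 695 days (within the 1494-day cap) → +695 days → 11 July 2037.
Response Delay Deduction: −347 days → 29 July 2036.

2036-07-29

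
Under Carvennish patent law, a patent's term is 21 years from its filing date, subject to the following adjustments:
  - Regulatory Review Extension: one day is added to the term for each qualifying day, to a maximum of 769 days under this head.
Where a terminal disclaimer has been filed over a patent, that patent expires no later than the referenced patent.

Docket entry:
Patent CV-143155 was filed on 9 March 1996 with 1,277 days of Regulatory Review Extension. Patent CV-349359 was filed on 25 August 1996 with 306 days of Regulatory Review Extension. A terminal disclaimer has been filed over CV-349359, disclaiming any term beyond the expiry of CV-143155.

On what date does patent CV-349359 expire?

June 27, 2018

Natural term of CV-349359:
  Base: filing + 21 years → 25 August 2017.
  Regulatory Review Extension: 306 days (within the 769-day cap) → +306 days → 27 June 2018.
Expiry of referenced patent CV-143155:
  Base: filing + 21 years → 9 March 2017.
  Regulatory Review Extension: 1277 days claimed exceeds the 769-day cap, so +769 days → 17 April 2019.
Terminal disclaimer: CV-349359 expires on the earlier of 27 June 2018 and 17 April 2019.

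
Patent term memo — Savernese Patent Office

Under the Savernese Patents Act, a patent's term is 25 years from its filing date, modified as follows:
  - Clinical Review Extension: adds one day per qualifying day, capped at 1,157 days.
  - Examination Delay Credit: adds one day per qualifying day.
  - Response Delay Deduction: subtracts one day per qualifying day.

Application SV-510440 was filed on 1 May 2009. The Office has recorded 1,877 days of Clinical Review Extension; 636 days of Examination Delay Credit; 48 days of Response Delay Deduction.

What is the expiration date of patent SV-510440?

Base term: filing date + 25 years → 1 May 2034.
Clinical Review Extension: 1877 days claimed exceeds the 1157-day cap, so +1157 days → 1 July 2037.
Examination Delay Credit: +636 days → 29 March 2039.
Response Delay Deduction: −48 days → 9 February 2039.

2039-02-09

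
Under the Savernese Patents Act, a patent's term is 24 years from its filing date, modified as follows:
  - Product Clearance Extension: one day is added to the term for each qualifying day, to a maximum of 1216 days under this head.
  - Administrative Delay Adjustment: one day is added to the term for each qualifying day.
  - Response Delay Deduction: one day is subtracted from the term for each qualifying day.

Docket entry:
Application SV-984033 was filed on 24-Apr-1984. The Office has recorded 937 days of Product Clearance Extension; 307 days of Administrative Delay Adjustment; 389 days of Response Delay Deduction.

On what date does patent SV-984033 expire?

Base term: filing date + 24 years → 24 April 2008.
Product Clearance Extension: 937 days (within the 1216-day cap) → +937 days → 17 November 2010.
Administrative Delay Adjustment: +307 days → 20 September 2011.
Response Delay Deduction: −389 days → 27 August 2010.

2010-08-27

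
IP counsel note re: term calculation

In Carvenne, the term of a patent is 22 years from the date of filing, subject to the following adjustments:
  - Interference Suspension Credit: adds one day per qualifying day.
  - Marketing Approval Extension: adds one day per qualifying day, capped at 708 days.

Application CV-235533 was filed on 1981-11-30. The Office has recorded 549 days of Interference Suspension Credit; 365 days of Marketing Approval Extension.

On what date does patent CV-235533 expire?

Base term: filing date + 22 years → 30 November 2003.
Interference Suspension Credit: +549 days → 1 June 2005.
Marketing Approval Extension: 365 days (within the 708-day cap) → +365 days → 1 June 2006.

June 1, 2006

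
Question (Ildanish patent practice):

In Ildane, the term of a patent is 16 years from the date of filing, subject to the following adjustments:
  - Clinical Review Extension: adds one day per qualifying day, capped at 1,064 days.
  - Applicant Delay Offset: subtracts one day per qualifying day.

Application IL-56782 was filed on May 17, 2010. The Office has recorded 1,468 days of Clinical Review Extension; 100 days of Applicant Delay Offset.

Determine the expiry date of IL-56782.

January 5, 2029

Base term: filing date + 16 years → 17 May 2026.
Clinical Review Extension: 1468 days claimed exceeds the 1064-day cap, so +1064 days → 15 April 2029.
Applicant Delay Offset: −100 days → 5 January 2029.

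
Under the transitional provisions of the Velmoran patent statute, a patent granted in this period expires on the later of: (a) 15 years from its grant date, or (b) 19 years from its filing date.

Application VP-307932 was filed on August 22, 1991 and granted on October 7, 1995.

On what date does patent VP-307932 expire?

(a) grant + 15 years → 7 October 2010.
(b) filing + 19 years → 22 August 2010.
Later of the two: 7 October 2010.

2010-10-07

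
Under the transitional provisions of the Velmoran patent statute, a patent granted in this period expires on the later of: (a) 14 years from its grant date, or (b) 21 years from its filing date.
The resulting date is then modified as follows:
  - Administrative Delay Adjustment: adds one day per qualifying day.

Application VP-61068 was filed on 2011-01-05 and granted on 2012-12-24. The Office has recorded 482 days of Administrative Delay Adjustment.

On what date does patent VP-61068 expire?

(a) grant + 14 years → 24 December 2026.
(b) filing + 21 years → 5 January 2032.
Later of the two: 5 January 2032.
Administrative Delay Adjustment: +482 days → 1 May 2033.

May 1, 2033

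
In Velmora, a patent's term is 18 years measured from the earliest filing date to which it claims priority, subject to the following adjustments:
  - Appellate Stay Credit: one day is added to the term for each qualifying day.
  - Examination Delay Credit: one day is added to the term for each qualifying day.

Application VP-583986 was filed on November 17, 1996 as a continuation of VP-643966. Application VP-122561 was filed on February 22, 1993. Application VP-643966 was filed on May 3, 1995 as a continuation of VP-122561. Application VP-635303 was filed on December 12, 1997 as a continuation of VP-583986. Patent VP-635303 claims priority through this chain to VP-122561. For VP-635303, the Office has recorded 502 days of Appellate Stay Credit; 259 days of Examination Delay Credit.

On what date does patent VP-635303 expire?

2013-03-24

Earliest priority filing: 22 February 1993.
Base term: 22 February 1993 + 18 years → 22 February 2011.
Appellate Stay Credit: +502 days → 8 July 2012.
Examination Delay Credit: +259 days → 24 March 2013.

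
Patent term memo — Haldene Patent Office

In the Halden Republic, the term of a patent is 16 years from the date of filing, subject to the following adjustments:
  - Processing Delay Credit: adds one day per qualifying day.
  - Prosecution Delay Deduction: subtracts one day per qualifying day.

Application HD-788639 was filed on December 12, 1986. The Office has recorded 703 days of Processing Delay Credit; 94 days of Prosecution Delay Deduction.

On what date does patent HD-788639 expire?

August 12, 2004

Base term: filing date + 16 years → 12 December 2002.
Processing Delay Credit: +703 days → 14 November 2004.
Prosecution Delay Deduction: −94 days → 12 August 2004.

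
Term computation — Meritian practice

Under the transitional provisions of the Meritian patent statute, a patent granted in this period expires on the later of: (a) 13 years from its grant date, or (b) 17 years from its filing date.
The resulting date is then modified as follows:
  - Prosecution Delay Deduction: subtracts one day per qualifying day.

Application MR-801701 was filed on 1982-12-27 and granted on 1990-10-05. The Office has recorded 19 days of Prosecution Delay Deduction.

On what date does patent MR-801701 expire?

2003-09-16

(a) grant + 13 years → 5 October 2003.
(b) filing + 17 years → 27 December 1999.
Later of the two: 5 October 2003.
Prosecution Delay Deduction: −19 days → 16 September 2003.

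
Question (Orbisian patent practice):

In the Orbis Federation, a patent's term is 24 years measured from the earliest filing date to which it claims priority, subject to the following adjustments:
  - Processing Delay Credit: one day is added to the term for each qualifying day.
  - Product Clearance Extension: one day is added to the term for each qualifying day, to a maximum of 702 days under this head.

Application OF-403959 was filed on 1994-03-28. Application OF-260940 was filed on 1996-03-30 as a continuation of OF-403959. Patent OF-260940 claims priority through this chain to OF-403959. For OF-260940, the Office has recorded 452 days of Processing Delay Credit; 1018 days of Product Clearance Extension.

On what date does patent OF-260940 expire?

May 25, 2021

Earliest priority filing: 28 March 1994.
Base term: 28 March 1994 + 24 years → 28 March 2018.
Processing Delay Credit: +452 days → 23 June 2019.
Product Clearance Extension: 1018 days claimed exceeds the 702-day cap, so +702 days → 25 May 2021.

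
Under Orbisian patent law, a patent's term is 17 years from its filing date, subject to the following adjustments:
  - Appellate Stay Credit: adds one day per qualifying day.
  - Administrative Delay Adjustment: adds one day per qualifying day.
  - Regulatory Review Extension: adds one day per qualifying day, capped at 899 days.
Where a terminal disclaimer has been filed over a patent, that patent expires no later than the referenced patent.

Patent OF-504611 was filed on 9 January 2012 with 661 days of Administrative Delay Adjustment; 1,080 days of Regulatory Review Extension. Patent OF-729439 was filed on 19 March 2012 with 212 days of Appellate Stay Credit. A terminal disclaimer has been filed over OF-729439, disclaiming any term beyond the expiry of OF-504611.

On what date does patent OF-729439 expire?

2029-10-17

Natural term of OF-729439:
  Base: filing + 17 years → 19 March 2029.
  Appellate Stay Credit: +212 days → 17 October 2029.
Expiry of referenced patent OF-504611:
  Base: filing + 17 years → 9 January 2029.
  Administrative Delay Adjustment: +661 days → 1 November 2030.
  Regulatory Review Extension: 1080 days claimed exceeds the 899-day cap, so +899 days → 18 April 2033.
Terminal disclaimer: OF-729439 expires on the earlier of 17 October 2029 and 18 April 2033.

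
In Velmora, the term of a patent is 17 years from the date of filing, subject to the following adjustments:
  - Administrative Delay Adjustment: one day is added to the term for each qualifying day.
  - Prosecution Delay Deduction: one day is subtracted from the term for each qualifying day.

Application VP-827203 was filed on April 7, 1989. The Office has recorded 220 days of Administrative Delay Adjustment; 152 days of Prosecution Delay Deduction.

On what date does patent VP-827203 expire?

June 14, 2006

Base term: filing date + 17 years → 7 April 2006.
Administrative Delay Adjustment: +220 days → 13 November 2006.
Prosecution Delay Deduction: −152 days → 14 June 2006.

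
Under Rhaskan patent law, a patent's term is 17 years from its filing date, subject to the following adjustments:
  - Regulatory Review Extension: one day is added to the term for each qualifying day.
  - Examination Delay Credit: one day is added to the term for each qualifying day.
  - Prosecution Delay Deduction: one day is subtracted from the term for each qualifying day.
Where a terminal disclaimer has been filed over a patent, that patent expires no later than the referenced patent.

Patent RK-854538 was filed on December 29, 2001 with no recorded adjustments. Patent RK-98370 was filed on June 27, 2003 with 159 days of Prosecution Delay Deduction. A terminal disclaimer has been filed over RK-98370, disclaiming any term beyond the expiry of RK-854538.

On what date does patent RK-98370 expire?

2018-12-29

Natural term of RK-98370:
  Base: filing + 17 years → 27 June 2020.
  Prosecution Delay Deduction: −159 days → 20 January 2020.
Expiry of referenced patent RK-854538:
  Base: filing + 17 years → 29 December 2018.
Terminal disclaimer: RK-98370 expires on the earlier of 20 January 2020 and 29 December 2018.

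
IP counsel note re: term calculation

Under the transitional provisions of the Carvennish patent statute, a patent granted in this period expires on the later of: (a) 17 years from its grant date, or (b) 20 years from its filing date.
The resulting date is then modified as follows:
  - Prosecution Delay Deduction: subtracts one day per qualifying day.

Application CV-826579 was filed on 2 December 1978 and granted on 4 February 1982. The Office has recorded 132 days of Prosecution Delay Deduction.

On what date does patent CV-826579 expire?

(a) grant + 17 years → 4 February 1999.
(b) filing + 20 years → 2 December 1998.
Later of the two: 4 February 1999.
Prosecution Delay Deduction: −132 days → 25 September 1998.

September 25, 1998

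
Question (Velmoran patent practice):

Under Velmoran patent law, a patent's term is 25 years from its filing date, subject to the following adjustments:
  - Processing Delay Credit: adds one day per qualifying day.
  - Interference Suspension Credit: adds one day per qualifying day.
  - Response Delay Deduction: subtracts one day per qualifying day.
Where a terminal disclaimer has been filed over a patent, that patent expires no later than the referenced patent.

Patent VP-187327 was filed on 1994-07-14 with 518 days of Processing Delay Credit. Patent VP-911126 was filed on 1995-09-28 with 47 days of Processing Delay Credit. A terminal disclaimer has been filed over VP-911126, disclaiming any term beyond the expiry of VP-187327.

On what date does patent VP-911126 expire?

November 14, 2020

Natural term of VP-911126:
  Base: filing + 25 years → 28 September 2020.
  Processing Delay Credit: +47 days → 14 November 2020.
Expiry of referenced patent VP-187327:
  Base: filing + 25 years → 14 July 2019.
  Processing Delay Credit: +518 days → 13 December 2020.
Terminal disclaimer: VP-911126 expires on the earlier of 14 November 2020 and 13 December 2020.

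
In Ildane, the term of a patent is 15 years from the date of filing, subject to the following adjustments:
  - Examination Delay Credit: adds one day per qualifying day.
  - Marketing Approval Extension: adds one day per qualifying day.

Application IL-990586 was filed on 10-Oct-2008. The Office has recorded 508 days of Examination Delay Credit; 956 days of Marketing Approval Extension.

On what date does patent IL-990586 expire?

Base term: filing date + 15 years → 10 October 2023.
Examination Delay Credit: +508 days → 1 March 2025.
Marketing Approval Extension: +956 days → 13 October 2027.

2027-10-13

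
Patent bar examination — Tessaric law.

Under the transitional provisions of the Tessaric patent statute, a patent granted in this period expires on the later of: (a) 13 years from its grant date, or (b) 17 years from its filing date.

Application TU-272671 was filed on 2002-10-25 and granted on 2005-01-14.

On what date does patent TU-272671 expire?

(a) grant + 13 years → 14 January 2018.
(b) filing + 17 years → 25 October 2019.
Later of the two: 25 October 2019.

October 25, 2019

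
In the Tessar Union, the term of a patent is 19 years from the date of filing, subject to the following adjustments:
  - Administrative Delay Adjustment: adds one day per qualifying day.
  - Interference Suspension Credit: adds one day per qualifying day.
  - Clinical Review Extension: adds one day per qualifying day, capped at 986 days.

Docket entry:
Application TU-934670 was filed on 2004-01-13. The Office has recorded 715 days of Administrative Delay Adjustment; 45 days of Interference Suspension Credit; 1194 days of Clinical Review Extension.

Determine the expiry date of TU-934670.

Base term: filing date + 19 years → 13 January 2023.
Administrative Delay Adjustment: +715 days → 28 December 2024.
Interference Suspension Credit: +45 days → 11 February 2025.
Clinical Review Extension: 1194 days claimed exceeds the 986-day cap, so +986 days → 25 October 2027.

October 25, 2027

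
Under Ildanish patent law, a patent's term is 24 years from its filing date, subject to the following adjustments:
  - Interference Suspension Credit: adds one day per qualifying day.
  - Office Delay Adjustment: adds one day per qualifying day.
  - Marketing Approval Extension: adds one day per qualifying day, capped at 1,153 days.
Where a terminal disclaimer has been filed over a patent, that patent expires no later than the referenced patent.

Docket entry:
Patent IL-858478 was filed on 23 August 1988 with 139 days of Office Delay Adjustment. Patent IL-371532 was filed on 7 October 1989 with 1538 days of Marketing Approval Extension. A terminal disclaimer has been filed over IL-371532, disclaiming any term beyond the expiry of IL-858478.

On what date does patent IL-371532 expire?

January 9, 2013

Natural term of IL-371532:
  Base: filing + 24 years → 7 October 2013.
  Marketing Approval Extension: 1538 days claimed exceeds the 1153-day cap, so +1153 days → 3 December 2016.
Expiry of referenced patent IL-858478:
  Base: filing + 24 years → 23 August 2012.
  Office Delay Adjustment: +139 days → 9 January 2013.
Terminal disclaimer: IL-371532 expires on the earlier of 3 December 2016 and 9 January 2013.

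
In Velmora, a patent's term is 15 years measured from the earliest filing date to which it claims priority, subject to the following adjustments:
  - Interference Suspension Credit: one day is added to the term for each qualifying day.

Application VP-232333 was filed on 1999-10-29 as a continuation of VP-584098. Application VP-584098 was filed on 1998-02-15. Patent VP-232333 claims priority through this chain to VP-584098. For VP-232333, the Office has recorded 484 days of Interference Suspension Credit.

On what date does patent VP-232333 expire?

2014-06-14

Earliest priority filing: 15 February 1998.
Base term: 15 February 1998 + 15 years → 15 February 2013.
Interference Suspension Credit: +484 days → 14 June 2014.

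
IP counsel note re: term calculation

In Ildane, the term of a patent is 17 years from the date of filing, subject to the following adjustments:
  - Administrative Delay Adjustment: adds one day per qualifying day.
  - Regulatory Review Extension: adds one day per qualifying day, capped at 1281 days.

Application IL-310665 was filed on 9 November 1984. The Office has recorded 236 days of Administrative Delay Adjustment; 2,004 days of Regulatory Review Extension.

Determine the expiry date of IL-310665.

Base term: filing date + 17 years → 9 November 2001.
Administrative Delay Adjustment: +236 days → 3 July 2002.
Regulatory Review Extension: 2004 days claimed exceeds the 1281-day cap, so +1281 days → 4 January 2006.

2006-01-04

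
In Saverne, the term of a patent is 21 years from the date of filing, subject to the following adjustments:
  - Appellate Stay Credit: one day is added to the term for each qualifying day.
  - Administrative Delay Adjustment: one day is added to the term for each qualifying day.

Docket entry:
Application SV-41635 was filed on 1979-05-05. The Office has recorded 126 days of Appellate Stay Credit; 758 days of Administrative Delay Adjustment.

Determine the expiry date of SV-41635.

2002-10-06

Base term: filing date + 21 years → 5 May 2000.
Appellate Stay Credit: +126 days → 8 September 2000.
Administrative Delay Adjustment: +758 days → 6 October 2002.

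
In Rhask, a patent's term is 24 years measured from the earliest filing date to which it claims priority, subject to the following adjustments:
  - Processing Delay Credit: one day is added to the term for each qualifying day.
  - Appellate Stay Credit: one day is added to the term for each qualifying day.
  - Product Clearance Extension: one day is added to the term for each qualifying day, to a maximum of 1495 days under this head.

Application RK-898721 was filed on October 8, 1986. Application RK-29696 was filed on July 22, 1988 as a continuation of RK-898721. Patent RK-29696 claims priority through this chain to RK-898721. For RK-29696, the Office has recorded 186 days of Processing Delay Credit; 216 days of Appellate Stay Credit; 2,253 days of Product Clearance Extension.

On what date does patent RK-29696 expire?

2015-12-18

Earliest priority filing: 8 October 1986.
Base term: 8 October 1986 + 24 years → 8 October 2010.
Processing Delay Credit: +186 days → 12 April 2011.
Appellate Stay Credit: +216 days → 14 November 2011.
Product Clearance Extension: 2253 days claimed exceeds the 1495-day cap, so +1495 days → 18 December 2015.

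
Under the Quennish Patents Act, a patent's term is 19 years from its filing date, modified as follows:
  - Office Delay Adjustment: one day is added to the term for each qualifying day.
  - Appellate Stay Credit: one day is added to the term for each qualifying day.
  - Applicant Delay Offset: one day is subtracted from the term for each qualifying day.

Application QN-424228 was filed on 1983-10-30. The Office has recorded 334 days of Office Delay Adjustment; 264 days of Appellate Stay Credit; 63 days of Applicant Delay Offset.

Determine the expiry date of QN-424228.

Base term: filing date + 19 years → 30 October 2002.
Office Delay Adjustment: +334 days → 29 September 2003.
Appellate Stay Credit: +264 days → 19 June 2004.
Applicant Delay Offset: −63 days → 17 April 2004.

2004-04-17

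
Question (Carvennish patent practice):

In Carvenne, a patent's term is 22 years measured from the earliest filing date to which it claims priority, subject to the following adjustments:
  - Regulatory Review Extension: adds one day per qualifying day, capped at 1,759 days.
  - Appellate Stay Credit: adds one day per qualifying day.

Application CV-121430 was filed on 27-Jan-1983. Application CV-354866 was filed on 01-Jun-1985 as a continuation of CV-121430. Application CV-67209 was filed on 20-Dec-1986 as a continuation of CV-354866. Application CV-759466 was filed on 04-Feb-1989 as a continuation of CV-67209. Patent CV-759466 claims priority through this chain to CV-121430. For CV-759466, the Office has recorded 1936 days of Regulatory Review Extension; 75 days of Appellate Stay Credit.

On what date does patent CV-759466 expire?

February 4, 2010

Earliest priority filing: 27 January 1983.
Base term: 27 January 1983 + 22 years → 27 January 2005.
Regulatory Review Extension: 1936 days claimed exceeds the 1759-day cap, so +1759 days → 21 November 2009.
Appellate Stay Credit: +75 days → 4 February 2010.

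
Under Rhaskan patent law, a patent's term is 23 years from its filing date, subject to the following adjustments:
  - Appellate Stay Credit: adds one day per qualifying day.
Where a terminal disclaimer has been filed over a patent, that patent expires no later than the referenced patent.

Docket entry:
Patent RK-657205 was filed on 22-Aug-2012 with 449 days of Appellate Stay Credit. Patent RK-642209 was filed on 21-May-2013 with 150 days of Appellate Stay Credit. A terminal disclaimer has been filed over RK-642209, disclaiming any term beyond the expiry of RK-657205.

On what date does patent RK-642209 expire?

Natural term of RK-642209:
  Base: filing + 23 years → 21 May 2036.
  Appellate Stay Credit: +150 days → 18 October 2036.
Expiry of referenced patent RK-657205:
  Base: filing + 23 years → 22 August 2035.
  Appellate Stay Credit: +449 days → 13 November 2036.
Terminal disclaimer: RK-642209 expires on the earlier of 18 October 2036 and 13 November 2036.

2036-10-18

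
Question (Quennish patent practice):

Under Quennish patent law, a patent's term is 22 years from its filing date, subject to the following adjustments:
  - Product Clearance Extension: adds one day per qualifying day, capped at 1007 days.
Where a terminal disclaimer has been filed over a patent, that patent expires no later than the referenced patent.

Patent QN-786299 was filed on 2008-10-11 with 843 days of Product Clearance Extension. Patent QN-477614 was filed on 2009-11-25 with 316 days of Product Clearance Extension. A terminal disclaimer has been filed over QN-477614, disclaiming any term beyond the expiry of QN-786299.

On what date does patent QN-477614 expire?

October 6, 2032

Natural term of QN-477614:
  Base: filing + 22 years → 25 November 2031.
  Product Clearance Extension: 316 days (within the 1007-day cap) → +316 days → 6 October 2032.
Expiry of referenced patent QN-786299:
  Base: filing + 22 years → 11 October 2030.
  Product Clearance Extension: 843 days (within the 1007-day cap) → +843 days → 31 January 2033.
Terminal disclaimer: QN-477614 expires on the earlier of 6 October 2032 and 31 January 2033.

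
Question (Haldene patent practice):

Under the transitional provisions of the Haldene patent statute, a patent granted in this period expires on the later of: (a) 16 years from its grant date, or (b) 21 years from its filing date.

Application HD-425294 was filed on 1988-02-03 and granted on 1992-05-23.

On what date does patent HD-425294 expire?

(a) grant + 16 years → 23 May 2008.
(b) filing + 21 years → 3 February 2009.
Later of the two: 3 February 2009.

February 3, 2009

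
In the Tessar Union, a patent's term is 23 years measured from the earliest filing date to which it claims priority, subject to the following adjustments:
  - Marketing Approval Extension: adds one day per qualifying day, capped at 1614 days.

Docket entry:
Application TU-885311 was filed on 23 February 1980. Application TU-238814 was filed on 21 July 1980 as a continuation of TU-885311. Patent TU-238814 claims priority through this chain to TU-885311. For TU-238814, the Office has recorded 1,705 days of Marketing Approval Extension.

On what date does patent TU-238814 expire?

2007-07-26

Earliest priority filing: 23 February 1980.
Base term: 23 February 1980 + 23 years → 23 February 2003.
Marketing Approval Extension: 1705 days claimed exceeds the 1614-day cap, so +1614 days → 26 July 2007.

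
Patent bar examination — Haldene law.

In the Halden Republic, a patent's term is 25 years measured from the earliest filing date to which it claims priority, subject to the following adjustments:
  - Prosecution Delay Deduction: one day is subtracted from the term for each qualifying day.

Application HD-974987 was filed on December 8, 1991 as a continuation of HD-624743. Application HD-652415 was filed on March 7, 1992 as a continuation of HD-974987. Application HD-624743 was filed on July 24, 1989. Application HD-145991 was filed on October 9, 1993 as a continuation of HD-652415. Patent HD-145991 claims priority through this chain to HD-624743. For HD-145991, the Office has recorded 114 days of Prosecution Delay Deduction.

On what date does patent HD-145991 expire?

2014-04-01

Earliest priority filing: 24 July 1989.
Base term: 24 July 1989 + 25 years → 24 July 2014.
Prosecution Delay Deduction: −114 days → 1 April 2014.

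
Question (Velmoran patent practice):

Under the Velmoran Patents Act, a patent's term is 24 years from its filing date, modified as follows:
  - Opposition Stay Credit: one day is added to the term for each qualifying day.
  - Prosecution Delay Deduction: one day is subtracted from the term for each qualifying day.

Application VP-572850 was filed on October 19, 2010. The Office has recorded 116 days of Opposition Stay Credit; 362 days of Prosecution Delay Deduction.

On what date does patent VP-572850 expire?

Base term: filing date + 24 years → 19 October 2034.
Opposition Stay Credit: +116 days → 12 February 2035.
Prosecution Delay Deduction: −362 days → 15 February 2034.

February 15, 2034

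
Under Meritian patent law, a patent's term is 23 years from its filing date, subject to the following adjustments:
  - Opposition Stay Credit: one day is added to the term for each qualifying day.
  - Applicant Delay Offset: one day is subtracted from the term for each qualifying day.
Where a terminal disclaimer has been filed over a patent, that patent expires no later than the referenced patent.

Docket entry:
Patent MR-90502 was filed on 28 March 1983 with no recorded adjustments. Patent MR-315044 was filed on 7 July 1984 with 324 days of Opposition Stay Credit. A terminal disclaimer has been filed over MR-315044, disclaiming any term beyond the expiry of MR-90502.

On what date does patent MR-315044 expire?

Natural term of MR-315044:
  Base: filing + 23 years → 7 July 2007.
  Opposition Stay Credit: +324 days → 26 May 2008.
Expiry of referenced patent MR-90502:
  Base: filing + 23 years → 28 March 2006.
Terminal disclaimer: MR-315044 expires on the earlier of 26 May 2008 and 28 March 2006.

2006-03-28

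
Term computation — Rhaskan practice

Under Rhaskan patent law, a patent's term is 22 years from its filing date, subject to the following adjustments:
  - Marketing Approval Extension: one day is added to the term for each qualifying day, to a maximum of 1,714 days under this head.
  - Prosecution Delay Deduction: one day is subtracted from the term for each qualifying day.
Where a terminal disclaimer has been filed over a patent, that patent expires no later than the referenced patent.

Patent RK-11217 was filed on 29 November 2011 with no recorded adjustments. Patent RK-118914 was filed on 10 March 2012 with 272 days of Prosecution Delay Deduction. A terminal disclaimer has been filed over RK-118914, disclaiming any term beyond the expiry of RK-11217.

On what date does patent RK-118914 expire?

June 11, 2033

Natural term of RK-118914:
  Base: filing + 22 years → 10 March 2034.
  Prosecution Delay Deduction: −272 days → 11 June 2033.
Expiry of referenced patent RK-11217:
  Base: filing + 22 years → 29 November 2033.
Terminal disclaimer: RK-118914 expires on the earlier of 11 June 2033 and 29 November 2033.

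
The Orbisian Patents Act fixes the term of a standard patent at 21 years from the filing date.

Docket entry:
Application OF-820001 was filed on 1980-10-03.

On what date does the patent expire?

Filing date + 21 years → 3 October 2001.

2001-10-03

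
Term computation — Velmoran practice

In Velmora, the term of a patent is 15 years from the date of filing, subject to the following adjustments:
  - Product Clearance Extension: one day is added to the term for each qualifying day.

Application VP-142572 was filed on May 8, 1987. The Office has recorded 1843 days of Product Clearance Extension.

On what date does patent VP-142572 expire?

Base term: filing date + 15 years → 8 May 2002.
Product Clearance Extension: +1843 days → 25 May 2007.

May 25, 2007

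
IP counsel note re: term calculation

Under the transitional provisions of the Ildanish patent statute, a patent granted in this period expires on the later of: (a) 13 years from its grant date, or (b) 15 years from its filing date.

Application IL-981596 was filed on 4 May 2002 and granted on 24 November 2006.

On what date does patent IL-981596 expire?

2019-11-24

(a) grant + 13 years → 24 November 2019.
(b) filing + 15 years → 4 May 2017.
Later of the two: 24 November 2019.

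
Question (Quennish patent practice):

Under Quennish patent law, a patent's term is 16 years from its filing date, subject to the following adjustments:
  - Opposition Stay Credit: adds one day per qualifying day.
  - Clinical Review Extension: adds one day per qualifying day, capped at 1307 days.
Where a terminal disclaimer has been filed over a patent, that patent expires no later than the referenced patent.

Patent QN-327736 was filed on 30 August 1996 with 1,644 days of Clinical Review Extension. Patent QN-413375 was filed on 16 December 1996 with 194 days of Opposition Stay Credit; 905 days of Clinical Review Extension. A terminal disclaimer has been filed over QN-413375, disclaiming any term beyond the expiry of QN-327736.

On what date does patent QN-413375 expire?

Natural term of QN-413375:
  Base: filing + 16 years → 16 December 2012.
  Opposition Stay Credit: +194 days → 28 June 2013.
  Clinical Review Extension: 905 days (within the 1307-day cap) → +905 days → 20 December 2015.
Expiry of referenced patent QN-327736:
  Base: filing + 16 years → 30 August 2012.
  Clinical Review Extension: 1644 days claimed exceeds the 1307-day cap, so +1307 days → 29 March 2016.
Terminal disclaimer: QN-413375 expires on the earlier of 20 December 2015 and 29 March 2016.

2015-12-20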